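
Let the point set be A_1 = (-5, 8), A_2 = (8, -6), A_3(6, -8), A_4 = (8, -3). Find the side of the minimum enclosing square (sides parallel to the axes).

The bounding box has width 13 and height 16.
An axis-aligned square enclosing the set must have side ≥ max(width, height).
So the minimum side is max(13, 16) = 16.

16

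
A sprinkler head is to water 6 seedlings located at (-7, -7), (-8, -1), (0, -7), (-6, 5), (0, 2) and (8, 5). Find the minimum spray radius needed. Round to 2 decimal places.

The minimum enclosing circle of a finite set is fixed by two of the points (as a diameter) or three (as a circumcircle).
The farthest pair is (-7, -7)–(8, 5) with squared distance 369. The circle on this segment as diameter has centre (0.5, -1) and r² = 369/4 = 92.25.
Check (-8, -1): distance² to centre = 72.25 ≤ 92.25, so it lies inside.
All remaining points lie in this disk, and no smaller disk contains both endpoints, so this is the minimum enclosing circle.
r = √(92.25) ≈ 9.60.

9.60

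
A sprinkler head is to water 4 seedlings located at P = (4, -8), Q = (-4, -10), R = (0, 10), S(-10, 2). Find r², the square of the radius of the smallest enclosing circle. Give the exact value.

By Welzl's lemma the MEC is supported by two points (diametrically opposite) or three points (on a circumcircle).
The farthest pair is Q–R with squared distance 416. The circle on this segment as diameter has centre (-2, 0) and r² = 416/4 = 104.
Check P: distance² to centre = 100 ≤ 104, so it lies inside.
All remaining points lie in this disk, and no smaller disk contains both endpoints, so this is the minimum enclosing circle.

104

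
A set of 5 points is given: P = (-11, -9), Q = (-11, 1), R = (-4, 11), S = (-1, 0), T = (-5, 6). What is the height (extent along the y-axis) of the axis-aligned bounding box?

max y = 11, min y = -9, so height = 20.

20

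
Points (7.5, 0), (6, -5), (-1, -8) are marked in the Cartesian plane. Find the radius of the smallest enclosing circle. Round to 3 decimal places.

5.836

Call the three points A, B, C in the order given.
Side lengths²: AB² = 27.25, AC² = 136.25, BC² = 58.
Since AC² = 136.25 ≥ 58 + 27.25 = 85.25, the angle opposite AC is not acute, so the smallest enclosing circle has AC as diameter.
Centre = midpoint of AC = (3.25, -4), r² = 136.25/4 = 34.0625.
r = √(34.0625) ≈ 5.836.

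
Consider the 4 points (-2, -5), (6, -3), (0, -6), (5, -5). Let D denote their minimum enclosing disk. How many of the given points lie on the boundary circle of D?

The minimum enclosing circle of a finite set is fixed by two of the points (as a diameter) or three (as a circumcircle).
The farthest pair is (-2, -5)–(6, -3) with squared distance 68. The circle on this segment as diameter has centre (2, -4) and r² = 68/4 = 17.
Check (0, -6): distance² to centre = 8 ≤ 17, so it lies inside.
All remaining points lie in this disk, and no smaller disk contains both endpoints, so this is the minimum enclosing circle.
The points at distance exactly r from the centre are (-2, -5), (6, -3) — 2 points.

2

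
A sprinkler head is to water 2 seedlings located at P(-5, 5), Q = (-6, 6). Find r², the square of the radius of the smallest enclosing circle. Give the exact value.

0.5

The smallest circle enclosing two points has them as diameter endpoints.
Centre = midpoint = (-5.5, 5.5); r² = |PQ|²/4 = 2/4 = 0.5.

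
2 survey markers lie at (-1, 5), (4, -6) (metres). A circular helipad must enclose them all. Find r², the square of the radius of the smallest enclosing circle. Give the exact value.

The smallest circle enclosing two points has them as diameter endpoints.
Centre = midpoint = (1.5, -0.5); r² = |(-1, 5)−(4, -6)|²/4 = 146/4 = 36.5.

36.5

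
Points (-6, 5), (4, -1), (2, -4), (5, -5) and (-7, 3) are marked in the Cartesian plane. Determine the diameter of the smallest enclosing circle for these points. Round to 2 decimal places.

14.87

The farthest pair is (-6, 5)–(5, -5) with squared distance 221. The circle on this segment as diameter has centre (-0.5, 0) and r² = 221/4 = 55.25.
Check (4, -1): distance² to centre = 21.25 ≤ 55.25, so it lies inside.
All remaining points lie in this disk, and no smaller disk contains both endpoints, so this is the minimum enclosing circle.
Diameter = 2r = 2√(55.25) ≈ 14.87.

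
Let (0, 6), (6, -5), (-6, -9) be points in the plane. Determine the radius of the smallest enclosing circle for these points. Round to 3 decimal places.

8.207

Call the three points A, B, C in the order given.
Side lengths²: AB² = 157, AC² = 261, BC² = 160.
Since AC² = 261 < 160 + 157 = 317, the triangle is acute, so the smallest enclosing circle is the circumcircle.
Circumcentre = (-43/26, -53/26), r² = 22765/338.
r = √(22765/338) ≈ 8.207.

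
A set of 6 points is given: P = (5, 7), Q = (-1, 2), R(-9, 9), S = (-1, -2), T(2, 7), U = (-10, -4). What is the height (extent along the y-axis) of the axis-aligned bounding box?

13

max y = 9, min y = -4, so height = 13.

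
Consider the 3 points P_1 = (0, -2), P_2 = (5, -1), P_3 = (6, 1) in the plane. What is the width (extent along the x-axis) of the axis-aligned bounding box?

6

max x = 6, min x = 0, so width = 6.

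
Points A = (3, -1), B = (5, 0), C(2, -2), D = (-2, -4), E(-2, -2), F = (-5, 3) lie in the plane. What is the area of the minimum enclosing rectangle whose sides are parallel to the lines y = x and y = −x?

In coordinates u = x + y, v = x − y the rectangle is axis-aligned; the map (x,y)→(u,v) scales areas by 2.
u-values: 2, 5, 0, -6, -4, -2; range = 5 − (-6) = 11.
v-values: 4, 5, 4, 2, 0, -8; range = 5 − (-8) = 13.
Area = (11 × 13) / 2 = 71.5.

71.5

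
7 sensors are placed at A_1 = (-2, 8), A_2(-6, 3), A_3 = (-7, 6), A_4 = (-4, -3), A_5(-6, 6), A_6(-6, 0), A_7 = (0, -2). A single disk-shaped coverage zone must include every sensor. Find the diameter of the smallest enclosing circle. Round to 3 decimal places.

The farthest pair is A_1–A_4 with squared distance 125. The circle on this segment as diameter has centre (-3, 2.5) and r² = 125/4 = 31.25.
Check A_2: distance² to centre = 9.25 ≤ 31.25, so it lies inside.
All remaining points lie in this disk, and no smaller disk contains both endpoints, so this is the minimum enclosing circle.
Diameter = 2r = 2√(31.25) ≈ 11.180.

11.180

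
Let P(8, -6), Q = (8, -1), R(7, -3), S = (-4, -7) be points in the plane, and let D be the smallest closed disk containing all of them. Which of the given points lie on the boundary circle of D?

Q, S

The farthest pair is Q–S with squared distance 180. The circle on this segment as diameter has centre (2, -4) and r² = 180/4 = 45.
Check P: distance² to centre = 40 ≤ 45, so it lies inside.
All remaining points lie in this disk, and no smaller disk contains both endpoints, so this is the minimum enclosing circle.
The points at distance exactly r from the centre are Q, S — 2 points.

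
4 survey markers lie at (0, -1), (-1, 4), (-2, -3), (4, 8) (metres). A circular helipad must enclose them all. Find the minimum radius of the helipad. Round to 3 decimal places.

6.265

By Welzl's lemma the MEC is supported by two points (diametrically opposite) or three points (on a circumcircle).
The farthest pair is (-2, -3)–(4, 8) with squared distance 157. The circle on this segment as diameter has centre (1, 2.5) and r² = 157/4 = 39.25.
Check (0, -1): distance² to centre = 13.25 ≤ 39.25, so it lies inside.
All remaining points lie in this disk, and no smaller disk contains both endpoints, so this is the minimum enclosing circle.
r = √(39.25) ≈ 6.265.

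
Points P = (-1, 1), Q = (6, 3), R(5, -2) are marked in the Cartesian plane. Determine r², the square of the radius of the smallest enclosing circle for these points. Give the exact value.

3445/242

Side lengths²: PQ² = 53, PR² = 45, QR² = 26.
Since PQ² = 53 < 45 + 26 = 71, the triangle is acute, so the smallest enclosing circle is the circumcircle.
Circumcentre = (61/22, 23/22), r² = 3445/242.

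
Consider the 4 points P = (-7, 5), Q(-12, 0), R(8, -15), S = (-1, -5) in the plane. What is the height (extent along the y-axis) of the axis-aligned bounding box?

max y = 5, min y = -15, so height = 20.

20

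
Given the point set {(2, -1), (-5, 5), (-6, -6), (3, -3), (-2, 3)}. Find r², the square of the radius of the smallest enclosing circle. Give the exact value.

The minimum enclosing circle is determined by three boundary points: (-5, 5), (-6, -6), (3, -3).
Their circumcentre is (-2.75, -0.75) with r² = 38.125.
The farthest remaining point (2, -1) is at distance² 22.625 ≤ 38.125.

38.125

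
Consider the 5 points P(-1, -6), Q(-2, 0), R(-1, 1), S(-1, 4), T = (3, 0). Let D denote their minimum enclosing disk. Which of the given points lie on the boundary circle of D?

P, S

The farthest pair is P–S with squared distance 100. The circle on this segment as diameter has centre (-1, -1) and r² = 100/4 = 25.
Check Q: distance² to centre = 2 ≤ 25, so it lies inside.
All remaining points lie in this disk, and no smaller disk contains both endpoints, so this is the minimum enclosing circle.
The points at distance exactly r from the centre are P, S — 2 points.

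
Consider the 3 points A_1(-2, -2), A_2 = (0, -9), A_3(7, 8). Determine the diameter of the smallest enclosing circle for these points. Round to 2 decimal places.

18.38

Side lengths²: A_1A_2² = 53, A_1A_3² = 181, A_2A_3² = 338.
Since A_2A_3² = 338 ≥ 181 + 53 = 234, the angle opposite A_2A_3 is not acute, so the smallest enclosing circle has A_2A_3 as diameter.
Centre = midpoint of A_2A_3 = (3.5, -0.5), r² = 338/4 = 84.5.
Diameter = 2r = 2√(84.5) ≈ 18.38.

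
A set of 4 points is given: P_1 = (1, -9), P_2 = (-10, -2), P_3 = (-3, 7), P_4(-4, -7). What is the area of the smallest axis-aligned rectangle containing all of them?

x ranges over [-10, 1], width 11.
y ranges over [-9, 7], height 16.
Area = 11 × 16 = 176.

176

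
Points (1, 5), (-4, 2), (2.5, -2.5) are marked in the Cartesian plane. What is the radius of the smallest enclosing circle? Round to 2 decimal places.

Call the three points A, B, C in the order given.
Side lengths²: AB² = 34, AC² = 58.5, BC² = 62.5.
Since BC² = 62.5 < 58.5 + 34 = 92.5, the triangle is acute, so the smallest enclosing circle is the circumcircle.
Circumcentre = (3/56, 51/56), r² = 27625/1568.
r = √(27625/1568) ≈ 4.20.

4.20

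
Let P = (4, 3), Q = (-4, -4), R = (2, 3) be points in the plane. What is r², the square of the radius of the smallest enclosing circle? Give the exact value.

28.25

Side lengths²: PQ² = 113, PR² = 4, QR² = 85.
Since PQ² = 113 ≥ 85 + 4 = 89, the angle opposite PQ is not acute, so the smallest enclosing circle has PQ as diameter.
Centre = midpoint of PQ = (0, -0.5), r² = 113/4 = 28.25.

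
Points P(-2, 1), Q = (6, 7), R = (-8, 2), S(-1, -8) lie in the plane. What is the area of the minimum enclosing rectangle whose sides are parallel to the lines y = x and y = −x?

187

In coordinates u = x + y, v = x − y the rectangle is axis-aligned; the map (x,y)→(u,v) scales areas by 2.
u-values: -1, 13, -6, -9; range = 13 − (-9) = 22.
v-values: -3, -1, -10, 7; range = 7 − (-10) = 17.
Area = (22 × 17) / 2 = 187.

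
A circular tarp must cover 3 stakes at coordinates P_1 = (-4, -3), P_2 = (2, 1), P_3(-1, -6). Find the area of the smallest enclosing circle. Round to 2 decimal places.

Side lengths²: P_1P_2² = 52, P_1P_3² = 18, P_2P_3² = 58.
Since P_2P_3² = 58 < 52 + 18 = 70, the triangle is acute, so the smallest enclosing circle is the circumcircle.
Circumcentre = (-0.2, -2.2), r² = 15.08.
Area = π·r² = π·15.08 ≈ 47.38.

47.38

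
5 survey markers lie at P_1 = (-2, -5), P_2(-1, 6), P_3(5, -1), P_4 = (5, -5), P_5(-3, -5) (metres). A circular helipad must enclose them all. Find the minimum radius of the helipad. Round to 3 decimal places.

6.368

By Welzl's lemma the MEC is supported by two points (diametrically opposite) or three points (on a circumcircle).
The minimum enclosing circle is determined by three boundary points: P_2, P_4, P_5.
Their circumcentre is (1, -1/22) with r² = 19625/484.
The farthest remaining point P_1 is at distance² 16237/484 ≤ 19625/484.
r = √(19625/484) ≈ 6.368.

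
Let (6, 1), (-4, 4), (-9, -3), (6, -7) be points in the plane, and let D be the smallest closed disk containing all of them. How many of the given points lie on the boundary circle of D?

By Welzl's lemma the MEC is supported by two points (diametrically opposite) or three points (on a circumcircle).
The minimum enclosing circle is determined by three boundary points: (6, 1), (-9, -3), (6, -7).
Their circumcentre is (-29/30, -3) with r² = 58081/900.
The farthest remaining point (-4, 4) is at distance² 52381/900 ≤ 58081/900.
The points at distance exactly r from the centre are (6, 1), (-9, -3), (6, -7) — 3 points.

3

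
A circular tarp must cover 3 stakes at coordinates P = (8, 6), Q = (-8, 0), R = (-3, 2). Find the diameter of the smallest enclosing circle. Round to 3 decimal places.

17.088

Side lengths²: PQ² = 292, PR² = 137, QR² = 29.
Since PQ² = 292 ≥ 137 + 29 = 166, the angle opposite PQ is not acute, so the smallest enclosing circle has PQ as diameter.
Centre = midpoint of PQ = (0, 3), r² = 292/4 = 73.
Diameter = 2r = 2√73 ≈ 17.088.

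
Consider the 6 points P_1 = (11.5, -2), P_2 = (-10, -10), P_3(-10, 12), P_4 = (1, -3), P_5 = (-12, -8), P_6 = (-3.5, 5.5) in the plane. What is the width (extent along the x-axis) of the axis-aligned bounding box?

max x = 11.5, min x = -12, so width = 23.5.

23.5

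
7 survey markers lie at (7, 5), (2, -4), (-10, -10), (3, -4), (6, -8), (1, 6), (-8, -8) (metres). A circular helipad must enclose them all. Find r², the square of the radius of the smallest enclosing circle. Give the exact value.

A smallest enclosing disk is always determined by at most three of the input points on its boundary.
The farthest pair is (7, 5)–(-10, -10) with squared distance 514. The circle on this segment as diameter has centre (-1.5, -2.5) and r² = 514/4 = 128.5.
Check (2, -4): distance² to centre = 14.5 ≤ 128.5, so it lies inside.
All remaining points lie in this disk, and no smaller disk contains both endpoints, so this is the minimum enclosing circle.

128.5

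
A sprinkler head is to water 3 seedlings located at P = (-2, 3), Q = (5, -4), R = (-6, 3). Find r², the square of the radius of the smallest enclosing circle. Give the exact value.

Side lengths²: PQ² = 98, PR² = 16, QR² = 170.
Since QR² = 170 ≥ 98 + 16 = 114, the angle opposite QR is not acute, so the smallest enclosing circle has QR as diameter.
Centre = midpoint of QR = (-0.5, -0.5), r² = 170/4 = 42.5.

42.5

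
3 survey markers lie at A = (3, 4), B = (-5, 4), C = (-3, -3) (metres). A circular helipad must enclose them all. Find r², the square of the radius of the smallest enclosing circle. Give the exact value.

4505/196

Side lengths²: AB² = 64, AC² = 85, BC² = 53.
Since AC² = 85 < 64 + 53 = 117, the triangle is acute, so the smallest enclosing circle is the circumcircle.
Circumcentre = (-1, 19/14), r² = 4505/196.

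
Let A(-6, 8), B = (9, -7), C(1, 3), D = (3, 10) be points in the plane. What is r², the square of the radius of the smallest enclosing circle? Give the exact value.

A smallest enclosing disk is always determined by at most three of the input points on its boundary.
The farthest pair is A–B with squared distance 450. The circle on this segment as diameter has centre (1.5, 0.5) and r² = 450/4 = 112.5.
Check C: distance² to centre = 6.5 ≤ 112.5, so it lies inside.
All remaining points lie in this disk, and no smaller disk contains both endpoints, so this is the minimum enclosing circle.

112.5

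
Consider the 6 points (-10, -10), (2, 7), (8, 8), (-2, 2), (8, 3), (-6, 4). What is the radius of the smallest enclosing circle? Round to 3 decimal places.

By Welzl's lemma the MEC is supported by two points (diametrically opposite) or three points (on a circumcircle).
The farthest pair is (-10, -10)–(8, 8) with squared distance 648. The circle on this segment as diameter has centre (-1, -1) and r² = 648/4 = 162.
Check (2, 7): distance² to centre = 73 ≤ 162, so it lies inside.
All remaining points lie in this disk, and no smaller disk contains both endpoints, so this is the minimum enclosing circle.
r = √162 ≈ 12.728.

12.728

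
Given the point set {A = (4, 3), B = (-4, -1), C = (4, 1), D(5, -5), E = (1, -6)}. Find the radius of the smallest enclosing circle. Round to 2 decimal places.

5.22

The minimum enclosing circle of a finite set is fixed by two of the points (as a diameter) or three (as a circumcircle).
The minimum enclosing circle is determined by three boundary points: A, B, D.
Their circumcentre is (41/34, -24/17) with r² = 31525/1156.
The farthest remaining point E is at distance² 24385/1156 ≤ 31525/1156.
r = √(31525/1156) ≈ 5.22.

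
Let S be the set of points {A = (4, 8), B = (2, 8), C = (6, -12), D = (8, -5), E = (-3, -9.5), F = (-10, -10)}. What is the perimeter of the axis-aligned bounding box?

76

Width = max x − min x = 8 − (-10) = 18.
Height = max y − min y = 8 − (-12) = 20.
Perimeter = 2(18 + 20) = 76.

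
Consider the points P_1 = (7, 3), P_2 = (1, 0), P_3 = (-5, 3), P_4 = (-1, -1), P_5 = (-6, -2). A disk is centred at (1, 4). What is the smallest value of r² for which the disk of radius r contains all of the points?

85

The required radius is the distance from (1, 4) to the farthest point.
Squared distances: 37, 16, 37, 29, 85.
Maximum is 85, attained at P_5.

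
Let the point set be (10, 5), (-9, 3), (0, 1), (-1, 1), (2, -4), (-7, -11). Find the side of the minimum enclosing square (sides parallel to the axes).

The bounding box has width 19 and height 16.
An axis-aligned square enclosing the set must have side ≥ max(width, height).
So the minimum side is max(19, 16) = 19.

19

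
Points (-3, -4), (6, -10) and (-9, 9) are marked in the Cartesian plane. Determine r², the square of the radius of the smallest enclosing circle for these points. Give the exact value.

Call the three points A, B, C in the order given.
Side lengths²: AB² = 117, AC² = 205, BC² = 586.
Since BC² = 586 ≥ 205 + 117 = 322, the angle opposite BC is not acute, so the smallest enclosing circle has BC as diameter.
Centre = midpoint of BC = (-1.5, -0.5), r² = 586/4 = 146.5.

146.5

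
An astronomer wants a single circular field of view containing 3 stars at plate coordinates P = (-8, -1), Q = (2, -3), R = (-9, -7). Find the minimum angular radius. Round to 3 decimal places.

Side lengths²: PQ² = 104, PR² = 37, QR² = 137.
Since QR² = 137 < 104 + 37 = 141, the triangle is acute, so the smallest enclosing circle is the circumcircle.
Circumcentre = (-221/62, -299/62), r² = 65897/1922.
r = √(65897/1922) ≈ 5.855.

5.855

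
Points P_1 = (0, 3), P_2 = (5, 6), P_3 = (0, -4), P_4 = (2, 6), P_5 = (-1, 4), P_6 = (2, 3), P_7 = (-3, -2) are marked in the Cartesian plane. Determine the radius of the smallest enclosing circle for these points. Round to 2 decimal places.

5.70

A smallest enclosing disk is always determined by at most three of the input points on its boundary.
The minimum enclosing circle is determined by three boundary points: P_2, P_3, P_7.
Their circumcentre is (1.5, 1.5) with r² = 32.5.
The farthest remaining point P_4 is at distance² 20.5 ≤ 32.5.
r = √(32.5) ≈ 5.70.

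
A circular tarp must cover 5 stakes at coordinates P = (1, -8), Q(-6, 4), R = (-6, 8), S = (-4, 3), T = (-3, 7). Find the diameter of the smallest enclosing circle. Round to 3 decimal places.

17.464

A smallest enclosing disk is always determined by at most three of the input points on its boundary.
The farthest pair is P–R with squared distance 305. The circle on this segment as diameter has centre (-2.5, 0) and r² = 305/4 = 76.25.
Check Q: distance² to centre = 28.25 ≤ 76.25, so it lies inside.
All remaining points lie in this disk, and no smaller disk contains both endpoints, so this is the minimum enclosing circle.
Diameter = 2r = 2√(76.25) ≈ 17.464.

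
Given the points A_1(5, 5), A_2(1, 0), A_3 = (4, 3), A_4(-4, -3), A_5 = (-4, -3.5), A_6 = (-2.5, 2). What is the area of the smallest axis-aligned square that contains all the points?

81

The bounding box has width 9 and height 8.5.
An axis-aligned square enclosing the set must have side ≥ max(width, height).
So the minimum side is max(9, 8.5) = 9.
Area = 9² = 81.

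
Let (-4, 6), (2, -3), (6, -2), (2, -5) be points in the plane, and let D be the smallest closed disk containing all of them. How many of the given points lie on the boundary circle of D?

By Welzl's lemma the MEC is supported by two points (diametrically opposite) or three points (on a circumcircle).
The minimum enclosing circle is determined by three boundary points: (-4, 6), (6, -2), (2, -5).
Their circumcentre is (13/31, 79/62) with r² = 160925/3844.
The farthest remaining point (2, -3) is at distance² 79829/3844 ≤ 160925/3844.
The points at distance exactly r from the centre are (-4, 6), (6, -2), (2, -5) — 3 points.

3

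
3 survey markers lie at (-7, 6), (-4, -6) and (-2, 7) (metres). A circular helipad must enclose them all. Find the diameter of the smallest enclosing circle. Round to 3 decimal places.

Call the three points A, B, C in the order given.
Side lengths²: AB² = 153, AC² = 26, BC² = 173.
Since BC² = 173 < 153 + 26 = 179, the triangle is acute, so the smallest enclosing circle is the circumcircle.
Circumcentre = (-139/42, 23/42), r² = 38233/882.
Diameter = 2r = 2√(38233/882) ≈ 13.168.

13.168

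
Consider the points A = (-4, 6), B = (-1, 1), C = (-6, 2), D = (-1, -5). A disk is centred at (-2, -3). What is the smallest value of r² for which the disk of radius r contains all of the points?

85

The required radius is the distance from (-2, -3) to the farthest point.
Squared distances: 85, 17, 41, 5.
Maximum is 85, attained at A.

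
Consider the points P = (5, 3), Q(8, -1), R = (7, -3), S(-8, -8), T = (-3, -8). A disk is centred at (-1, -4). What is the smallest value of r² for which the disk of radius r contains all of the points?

90

The required radius is the distance from (-1, -4) to the farthest point.
Squared distances: 85, 90, 65, 65, 20.
Maximum is 90, attained at Q.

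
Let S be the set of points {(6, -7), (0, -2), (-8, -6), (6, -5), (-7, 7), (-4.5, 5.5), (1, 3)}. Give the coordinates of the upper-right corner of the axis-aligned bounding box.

x-range [-8, 6], y-range [-7, 7].
The upper-right corner is (6, 7).

(6, 7)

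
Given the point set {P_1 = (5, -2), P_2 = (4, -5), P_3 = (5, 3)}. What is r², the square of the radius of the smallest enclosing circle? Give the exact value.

16.25

Side lengths²: P_1P_2² = 10, P_1P_3² = 25, P_2P_3² = 65.
Since P_2P_3² = 65 ≥ 25 + 10 = 35, the angle opposite P_2P_3 is not acute, so the smallest enclosing circle has P_2P_3 as diameter.
Centre = midpoint of P_2P_3 = (4.5, -1), r² = 65/4 = 16.25.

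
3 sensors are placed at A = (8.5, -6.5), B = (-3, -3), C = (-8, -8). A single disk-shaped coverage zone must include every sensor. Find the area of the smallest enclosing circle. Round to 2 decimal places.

215.59

Side lengths²: AB² = 144.5, AC² = 274.5, BC² = 50.
Since AC² = 274.5 ≥ 144.5 + 50 = 194.5, the angle opposite AC is not acute, so the smallest enclosing circle has AC as diameter.
Centre = midpoint of AC = (0.25, -7.25), r² = 274.5/4 = 68.625.
Area = π·r² = π·68.625 ≈ 215.59.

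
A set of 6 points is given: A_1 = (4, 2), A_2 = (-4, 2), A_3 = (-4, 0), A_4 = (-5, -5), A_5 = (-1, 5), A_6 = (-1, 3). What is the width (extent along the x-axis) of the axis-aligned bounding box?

9

max x = 4, min x = -5, so width = 9.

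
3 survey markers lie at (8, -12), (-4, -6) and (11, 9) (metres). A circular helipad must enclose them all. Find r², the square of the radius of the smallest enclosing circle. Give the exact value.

125

Call the three points A, B, C in the order given.
Side lengths²: AB² = 180, AC² = 450, BC² = 450.
Since BC² = 450 < 450 + 180 = 630, the triangle is acute, so the smallest enclosing circle is the circumcircle.
Circumcentre = (6, -1), r² = 125.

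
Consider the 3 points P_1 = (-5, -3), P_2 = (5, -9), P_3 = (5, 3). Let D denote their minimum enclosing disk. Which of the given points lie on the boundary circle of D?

Side lengths²: P_1P_2² = 136, P_1P_3² = 136, P_2P_3² = 144.
Since P_2P_3² = 144 < 136 + 136 = 272, the triangle is acute, so the smallest enclosing circle is the circumcircle.
Circumcentre = (1.8, -3), r² = 46.24.
The points at distance exactly r from the centre are P_1, P_2, P_3 — 3 points.

P_1, P_2, P_3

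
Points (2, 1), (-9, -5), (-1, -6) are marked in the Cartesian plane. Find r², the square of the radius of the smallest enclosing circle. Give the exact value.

39.25

Call the three points A, B, C in the order given.
Side lengths²: AB² = 157, AC² = 58, BC² = 65.
Since AB² = 157 ≥ 65 + 58 = 123, the angle opposite AB is not acute, so the smallest enclosing circle has AB as diameter.
Centre = midpoint of AB = (-3.5, -2), r² = 157/4 = 39.25.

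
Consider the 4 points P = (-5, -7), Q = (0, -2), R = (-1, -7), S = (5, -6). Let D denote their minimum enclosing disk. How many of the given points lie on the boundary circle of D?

2

By Welzl's lemma the MEC is supported by two points (diametrically opposite) or three points (on a circumcircle).
The farthest pair is P–S with squared distance 101. The circle on this segment as diameter has centre (0, -6.5) and r² = 101/4 = 25.25.
Check Q: distance² to centre = 20.25 ≤ 25.25, so it lies inside.
All remaining points lie in this disk, and no smaller disk contains both endpoints, so this is the minimum enclosing circle.
The points at distance exactly r from the centre are P, S — 2 points.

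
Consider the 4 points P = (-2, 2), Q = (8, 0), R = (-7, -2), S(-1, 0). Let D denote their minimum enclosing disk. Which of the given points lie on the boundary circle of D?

Q, R

A smallest enclosing disk is always determined by at most three of the input points on its boundary.
The farthest pair is Q–R with squared distance 229. The circle on this segment as diameter has centre (0.5, -1) and r² = 229/4 = 57.25.
Check P: distance² to centre = 15.25 ≤ 57.25, so it lies inside.
All remaining points lie in this disk, and no smaller disk contains both endpoints, so this is the minimum enclosing circle.
The points at distance exactly r from the centre are Q, R — 2 points.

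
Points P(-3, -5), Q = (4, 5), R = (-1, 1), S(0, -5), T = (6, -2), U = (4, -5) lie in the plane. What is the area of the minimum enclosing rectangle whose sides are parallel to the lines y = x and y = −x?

93.5

In coordinates u = x + y, v = x − y the rectangle is axis-aligned; the map (x,y)→(u,v) scales areas by 2.
u-values: -8, 9, 0, -5, 4, -1; range = 9 − (-8) = 17.
v-values: 2, -1, -2, 5, 8, 9; range = 9 − (-2) = 11.
Area = (17 × 11) / 2 = 93.5.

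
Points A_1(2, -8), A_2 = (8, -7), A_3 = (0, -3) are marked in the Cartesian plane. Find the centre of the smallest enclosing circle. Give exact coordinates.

Side lengths²: A_1A_2² = 37, A_1A_3² = 29, A_2A_3² = 80.
Since A_2A_3² = 80 ≥ 37 + 29 = 66, the angle opposite A_2A_3 is not acute, so the smallest enclosing circle has A_2A_3 as diameter.
Centre = midpoint of A_2A_3 = (4, -5), r² = 80/4 = 20.
Centre = (4, -5).

(4, -5)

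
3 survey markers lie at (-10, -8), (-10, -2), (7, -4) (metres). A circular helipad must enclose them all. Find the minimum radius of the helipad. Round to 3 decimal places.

Call the three points A, B, C in the order given.
Side lengths²: AB² = 36, AC² = 305, BC² = 293.
Since AC² = 305 < 293 + 36 = 329, the triangle is acute, so the smallest enclosing circle is the circumcircle.
Circumcentre = (-59/34, -5), r² = 89365/1156.
r = √(89365/1156) ≈ 8.792.

8.792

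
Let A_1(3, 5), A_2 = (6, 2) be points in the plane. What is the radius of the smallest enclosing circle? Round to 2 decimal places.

The smallest circle enclosing two points has them as diameter endpoints.
Centre = midpoint = (4.5, 3.5); r² = |A_1A_2|²/4 = 18/4 = 4.5.
r = √(4.5) ≈ 2.12.

2.12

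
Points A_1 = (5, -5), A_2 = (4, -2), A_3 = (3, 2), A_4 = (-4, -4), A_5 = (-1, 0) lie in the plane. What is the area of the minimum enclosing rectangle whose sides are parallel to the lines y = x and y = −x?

71.5

In coordinates u = x + y, v = x − y the rectangle is axis-aligned; the map (x,y)→(u,v) scales areas by 2.
u-values: 0, 2, 5, -8, -1; range = 5 − (-8) = 13.
v-values: 10, 6, 1, 0, -1; range = 10 − (-1) = 11.
Area = (13 × 11) / 2 = 71.5.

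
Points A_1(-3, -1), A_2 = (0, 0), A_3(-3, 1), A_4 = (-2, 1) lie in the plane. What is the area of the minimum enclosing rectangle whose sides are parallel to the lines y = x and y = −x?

In coordinates u = x + y, v = x − y the rectangle is axis-aligned; the map (x,y)→(u,v) scales areas by 2.
u-values: -4, 0, -2, -1; range = 0 − (-4) = 4.
v-values: -2, 0, -4, -3; range = 0 − (-4) = 4.
Area = (4 × 4) / 2 = 8.

8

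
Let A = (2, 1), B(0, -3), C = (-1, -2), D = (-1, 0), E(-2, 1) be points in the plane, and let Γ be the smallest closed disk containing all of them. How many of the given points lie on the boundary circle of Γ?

3

The minimum enclosing circle is determined by three boundary points: A, B, E.
Their circumcentre is (0, -0.5) with r² = 6.25.
The farthest remaining point C is at distance² 3.25 ≤ 6.25.
The points at distance exactly r from the centre are A, B, E — 3 points.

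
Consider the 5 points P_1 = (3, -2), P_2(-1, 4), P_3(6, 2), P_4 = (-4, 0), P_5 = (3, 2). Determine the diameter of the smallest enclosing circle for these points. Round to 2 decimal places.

10.20

The minimum enclosing circle of a finite set is fixed by two of the points (as a diameter) or three (as a circumcircle).
The farthest pair is P_3–P_4 with squared distance 104. The circle on this segment as diameter has centre (1, 1) and r² = 104/4 = 26.
Check P_1: distance² to centre = 13 ≤ 26, so it lies inside.
All remaining points lie in this disk, and no smaller disk contains both endpoints, so this is the minimum enclosing circle.
Diameter = 2r = 2√26 ≈ 10.20.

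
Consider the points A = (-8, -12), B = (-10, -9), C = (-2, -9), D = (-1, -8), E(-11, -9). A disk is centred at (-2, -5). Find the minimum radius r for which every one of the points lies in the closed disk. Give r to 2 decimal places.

9.85

The required radius is the distance from (-2, -5) to the farthest point.
Squared distances: 85, 80, 16, 10, 97.
Maximum is 97, attained at E.
r = √97 ≈ 9.85.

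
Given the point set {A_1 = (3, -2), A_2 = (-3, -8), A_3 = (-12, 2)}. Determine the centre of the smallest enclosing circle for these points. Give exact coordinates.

Side lengths²: A_1A_2² = 72, A_1A_3² = 241, A_2A_3² = 181.
Since A_1A_3² = 241 < 181 + 72 = 253, the triangle is acute, so the smallest enclosing circle is the circumcircle.
Circumcentre = (-175/38, -15/38), r² = 43621/722.
Centre = (-175/38, -15/38).

(-175/38, -15/38)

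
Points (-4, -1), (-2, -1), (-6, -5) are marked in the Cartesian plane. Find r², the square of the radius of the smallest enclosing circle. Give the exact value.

8

Call the three points A, B, C in the order given.
Side lengths²: AB² = 4, AC² = 20, BC² = 32.
Since BC² = 32 ≥ 20 + 4 = 24, the angle opposite BC is not acute, so the smallest enclosing circle has BC as diameter.
Centre = midpoint of BC = (-4, -3), r² = 32/4 = 8.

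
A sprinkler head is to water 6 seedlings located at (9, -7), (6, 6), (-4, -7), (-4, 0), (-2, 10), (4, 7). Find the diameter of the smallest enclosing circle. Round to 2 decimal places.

20.39

The minimum enclosing circle is determined by three boundary points: (9, -7), (-4, -7), (-2, 10).
Their circumcentre is (2.5, 29/34) with r² = 60065/578.
The farthest remaining point (-4, 0) is at distance² 24841/578 ≤ 60065/578.
Diameter = 2r = 2√(60065/578) ≈ 20.39.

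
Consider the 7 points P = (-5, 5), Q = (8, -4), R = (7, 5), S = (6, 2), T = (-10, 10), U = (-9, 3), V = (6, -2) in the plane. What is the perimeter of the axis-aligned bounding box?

64

Width = max x − min x = 8 − (-10) = 18.
Height = max y − min y = 10 − (-4) = 14.
Perimeter = 2(18 + 14) = 64.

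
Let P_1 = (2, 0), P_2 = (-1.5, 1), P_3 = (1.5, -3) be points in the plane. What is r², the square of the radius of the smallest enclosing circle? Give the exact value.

6.25

Side lengths²: P_1P_2² = 13.25, P_1P_3² = 9.25, P_2P_3² = 25.
Since P_2P_3² = 25 ≥ 13.25 + 9.25 = 22.5, the angle opposite P_2P_3 is not acute, so the smallest enclosing circle has P_2P_3 as diameter.
Centre = midpoint of P_2P_3 = (0, -1), r² = 25/4 = 6.25.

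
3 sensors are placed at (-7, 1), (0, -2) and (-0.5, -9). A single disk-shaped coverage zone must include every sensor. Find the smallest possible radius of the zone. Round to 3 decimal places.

Call the three points A, B, C in the order given.
Side lengths²: AB² = 58, AC² = 142.25, BC² = 49.25.
Since AC² = 142.25 ≥ 58 + 49.25 = 107.25, the angle opposite AC is not acute, so the smallest enclosing circle has AC as diameter.
Centre = midpoint of AC = (-3.75, -4), r² = 142.25/4 = 35.5625.
r = √(35.5625) ≈ 5.963.

5.963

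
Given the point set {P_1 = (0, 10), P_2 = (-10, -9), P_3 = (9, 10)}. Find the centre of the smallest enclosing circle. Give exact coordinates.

(-0.5, 0.5)

Side lengths²: P_1P_2² = 461, P_1P_3² = 81, P_2P_3² = 722.
Since P_2P_3² = 722 ≥ 461 + 81 = 542, the angle opposite P_2P_3 is not acute, so the smallest enclosing circle has P_2P_3 as diameter.
Centre = midpoint of P_2P_3 = (-0.5, 0.5), r² = 722/4 = 180.5.
Centre = (-0.5, 0.5).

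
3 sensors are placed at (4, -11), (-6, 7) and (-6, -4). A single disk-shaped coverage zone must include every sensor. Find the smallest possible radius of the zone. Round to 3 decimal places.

Call the three points A, B, C in the order given.
Side lengths²: AB² = 424, AC² = 149, BC² = 121.
Since AB² = 424 ≥ 149 + 121 = 270, the angle opposite AB is not acute, so the smallest enclosing circle has AB as diameter.
Centre = midpoint of AB = (-1, -2), r² = 424/4 = 106.
r = √106 ≈ 10.296.

10.296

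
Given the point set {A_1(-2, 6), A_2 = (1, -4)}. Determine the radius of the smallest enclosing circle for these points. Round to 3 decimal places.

The smallest circle enclosing two points has them as diameter endpoints.
Centre = midpoint = (-0.5, 1); r² = |A_1A_2|²/4 = 109/4 = 27.25.
r = √(27.25) ≈ 5.220.

5.220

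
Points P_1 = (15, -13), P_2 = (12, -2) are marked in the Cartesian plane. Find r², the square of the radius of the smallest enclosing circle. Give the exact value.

32.5

The smallest circle enclosing two points has them as diameter endpoints.
Centre = midpoint = (13.5, -7.5); r² = |P_1P_2|²/4 = 130/4 = 32.5.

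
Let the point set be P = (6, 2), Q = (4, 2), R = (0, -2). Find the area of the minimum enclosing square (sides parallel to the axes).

The bounding box has width 6 and height 4.
An axis-aligned square enclosing the set must have side ≥ max(width, height).
So the minimum side is max(6, 4) = 6.
Area = 6² = 36.

36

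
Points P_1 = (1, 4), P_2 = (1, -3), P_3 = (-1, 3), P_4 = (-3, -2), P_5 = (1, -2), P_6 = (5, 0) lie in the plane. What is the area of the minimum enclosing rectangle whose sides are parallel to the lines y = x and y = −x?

In coordinates u = x + y, v = x − y the rectangle is axis-aligned; the map (x,y)→(u,v) scales areas by 2.
u-values: 5, -2, 2, -5, -1, 5; range = 5 − (-5) = 10.
v-values: -3, 4, -4, -1, 3, 5; range = 5 − (-4) = 9.
Area = (10 × 9) / 2 = 45.

45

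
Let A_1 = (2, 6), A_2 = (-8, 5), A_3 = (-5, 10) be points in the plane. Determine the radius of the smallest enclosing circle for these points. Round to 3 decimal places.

5.025

Side lengths²: A_1A_2² = 101, A_1A_3² = 65, A_2A_3² = 34.
Since A_1A_2² = 101 ≥ 65 + 34 = 99, the angle opposite A_1A_2 is not acute, so the smallest enclosing circle has A_1A_2 as diameter.
Centre = midpoint of A_1A_2 = (-3, 5.5), r² = 101/4 = 25.25.
r = √(25.25) ≈ 5.025.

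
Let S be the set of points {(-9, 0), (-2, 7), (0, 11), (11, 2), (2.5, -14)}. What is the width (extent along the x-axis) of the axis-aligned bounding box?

max x = 11, min x = -9, so width = 20.

20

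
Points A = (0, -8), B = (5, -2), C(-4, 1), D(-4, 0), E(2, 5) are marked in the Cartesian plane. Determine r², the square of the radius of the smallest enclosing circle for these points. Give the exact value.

The minimum enclosing circle of a finite set is fixed by two of the points (as a diameter) or three (as a circumcircle).
The farthest pair is A–E with squared distance 173. The circle on this segment as diameter has centre (1, -1.5) and r² = 173/4 = 43.25.
Check B: distance² to centre = 16.25 ≤ 43.25, so it lies inside.
All remaining points lie in this disk, and no smaller disk contains both endpoints, so this is the minimum enclosing circle.

43.25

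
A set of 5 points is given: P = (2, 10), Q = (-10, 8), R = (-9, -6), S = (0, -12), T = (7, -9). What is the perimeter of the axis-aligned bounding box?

Width = max x − min x = 7 − (-10) = 17.
Height = max y − min y = 10 − (-12) = 22.
Perimeter = 2(17 + 22) = 78.

78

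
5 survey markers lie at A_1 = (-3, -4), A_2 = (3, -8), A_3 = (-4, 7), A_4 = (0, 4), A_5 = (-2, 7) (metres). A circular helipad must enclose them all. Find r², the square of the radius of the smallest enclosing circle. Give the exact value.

The minimum enclosing circle of a finite set is fixed by two of the points (as a diameter) or three (as a circumcircle).
The farthest pair is A_2–A_3 with squared distance 274. The circle on this segment as diameter has centre (-0.5, -0.5) and r² = 274/4 = 68.5.
Check A_1: distance² to centre = 18.5 ≤ 68.5, so it lies inside.
All remaining points lie in this disk, and no smaller disk contains both endpoints, so this is the minimum enclosing circle.

68.5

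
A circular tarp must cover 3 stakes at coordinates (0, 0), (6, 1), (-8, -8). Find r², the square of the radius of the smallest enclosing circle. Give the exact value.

69.25

Call the three points A, B, C in the order given.
Side lengths²: AB² = 37, AC² = 128, BC² = 277.
Since BC² = 277 ≥ 128 + 37 = 165, the angle opposite BC is not acute, so the smallest enclosing circle has BC as diameter.
Centre = midpoint of BC = (-1, -3.5), r² = 277/4 = 69.25.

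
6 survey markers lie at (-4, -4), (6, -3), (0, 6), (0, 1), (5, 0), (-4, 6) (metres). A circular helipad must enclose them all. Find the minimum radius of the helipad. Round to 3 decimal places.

6.760

The minimum enclosing circle is determined by three boundary points: (-4, -4), (6, -3), (-4, 6).
Their circumcentre is (0.55, 1) with r² = 45.7025.
The farthest remaining point (0, 6) is at distance² 25.3025 ≤ 45.7025.
r = √(45.7025) ≈ 6.760.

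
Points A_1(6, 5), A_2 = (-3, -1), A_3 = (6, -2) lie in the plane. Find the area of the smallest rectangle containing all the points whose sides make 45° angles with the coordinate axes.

In coordinates u = x + y, v = x − y the rectangle is axis-aligned; the map (x,y)→(u,v) scales areas by 2.
u-values: 11, -4, 4; range = 11 − (-4) = 15.
v-values: 1, -2, 8; range = 8 − (-2) = 10.
Area = (15 × 10) / 2 = 75.

75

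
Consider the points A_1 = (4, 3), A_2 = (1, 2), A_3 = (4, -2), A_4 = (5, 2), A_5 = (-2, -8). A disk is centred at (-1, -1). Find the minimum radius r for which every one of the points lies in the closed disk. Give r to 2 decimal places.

The required radius is the distance from (-1, -1) to the farthest point.
Squared distances: 41, 13, 26, 45, 50.
Maximum is 50, attained at A_5.
r = √50 ≈ 7.07.

7.07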